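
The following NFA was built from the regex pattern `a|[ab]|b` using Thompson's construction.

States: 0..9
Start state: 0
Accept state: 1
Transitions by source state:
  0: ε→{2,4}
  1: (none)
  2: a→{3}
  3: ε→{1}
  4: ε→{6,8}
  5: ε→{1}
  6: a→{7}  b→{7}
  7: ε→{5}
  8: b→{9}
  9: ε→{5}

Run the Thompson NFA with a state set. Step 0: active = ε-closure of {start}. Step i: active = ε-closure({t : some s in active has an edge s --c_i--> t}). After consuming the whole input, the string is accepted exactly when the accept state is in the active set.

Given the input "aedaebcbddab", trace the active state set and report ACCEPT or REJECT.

Answer: REJECT

Trace:
start: ε-closure({0}) = {0,2,4,6,8}
'a' @ 1: {1,3,5,7}  [accepting]
'e' @ 2: {}  — dead — no transitions
rest 'daebcbddab' ignored (set empty)
end set {} — state 1 not in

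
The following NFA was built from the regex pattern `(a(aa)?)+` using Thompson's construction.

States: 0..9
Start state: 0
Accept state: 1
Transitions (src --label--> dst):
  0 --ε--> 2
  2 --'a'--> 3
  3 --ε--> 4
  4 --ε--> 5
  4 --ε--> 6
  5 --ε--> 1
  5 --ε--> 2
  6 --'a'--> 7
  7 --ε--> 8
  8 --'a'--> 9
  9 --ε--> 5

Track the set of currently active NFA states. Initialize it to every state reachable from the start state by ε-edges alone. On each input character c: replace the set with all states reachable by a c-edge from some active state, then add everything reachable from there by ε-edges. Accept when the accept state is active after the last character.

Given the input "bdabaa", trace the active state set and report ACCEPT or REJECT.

Answer: REJECT

Derivation:
S₀ = ε-closure({0}) = {0,2}
'b' @ 1: {}  — dead — no transitions
rest 'dabaa' ignored (set empty)
end set {} — state 1 not in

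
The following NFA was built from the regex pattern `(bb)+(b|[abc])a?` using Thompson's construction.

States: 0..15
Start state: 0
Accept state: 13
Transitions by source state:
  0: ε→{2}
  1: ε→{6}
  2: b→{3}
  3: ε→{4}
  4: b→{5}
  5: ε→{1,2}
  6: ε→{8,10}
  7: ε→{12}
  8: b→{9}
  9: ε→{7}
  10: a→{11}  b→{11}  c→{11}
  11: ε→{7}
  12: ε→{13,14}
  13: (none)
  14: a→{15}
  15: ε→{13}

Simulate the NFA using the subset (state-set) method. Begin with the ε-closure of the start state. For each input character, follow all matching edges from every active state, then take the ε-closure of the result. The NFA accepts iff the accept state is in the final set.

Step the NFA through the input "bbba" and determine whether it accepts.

initial (ε-close {0}): {0,2}
'b' @ 1: {3,4}
'b' @ 2: {1,2,5,6,8,10}
'b' @ 3: {3,4,7,9,11,12,13,14}  ✓accept
'a' @ 4: {13,15}  ✓accept
end set {13,15} — state 13 in

Answer: ACCEPT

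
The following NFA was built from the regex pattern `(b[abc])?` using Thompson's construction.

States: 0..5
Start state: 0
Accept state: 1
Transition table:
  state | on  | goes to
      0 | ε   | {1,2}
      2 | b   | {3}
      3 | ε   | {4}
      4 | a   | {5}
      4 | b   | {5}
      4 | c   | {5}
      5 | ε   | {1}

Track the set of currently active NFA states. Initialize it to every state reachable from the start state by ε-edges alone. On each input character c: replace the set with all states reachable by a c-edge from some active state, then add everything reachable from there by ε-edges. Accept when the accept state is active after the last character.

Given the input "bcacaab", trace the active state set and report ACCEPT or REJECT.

Answer: REJECT

Derivation:
initial (ε-close {0}): {0,1,2}
'b' @ 1: {3,4}
'c' @ 2: {1,5}  [accepting]
'a' @ 3: {}  — dead — no transitions
rest 'caab' ignored (set empty)
end set {} — state 1 not in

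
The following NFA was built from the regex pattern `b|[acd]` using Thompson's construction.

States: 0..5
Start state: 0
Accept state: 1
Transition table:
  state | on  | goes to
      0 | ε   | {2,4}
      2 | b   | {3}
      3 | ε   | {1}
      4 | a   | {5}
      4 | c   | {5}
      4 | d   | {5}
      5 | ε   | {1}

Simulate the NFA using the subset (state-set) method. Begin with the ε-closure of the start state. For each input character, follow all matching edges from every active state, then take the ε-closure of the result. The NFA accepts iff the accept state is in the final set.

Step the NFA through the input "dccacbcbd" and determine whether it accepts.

start: ε-closure({0}) = {0,2,4}
'd' @ 1: {1,5}  (accept∈set)
'c' @ 2: {}  — state set empty
rest 'cacbcbd' ignored (set empty)
end set {} — state 1 not in

Answer: REJECT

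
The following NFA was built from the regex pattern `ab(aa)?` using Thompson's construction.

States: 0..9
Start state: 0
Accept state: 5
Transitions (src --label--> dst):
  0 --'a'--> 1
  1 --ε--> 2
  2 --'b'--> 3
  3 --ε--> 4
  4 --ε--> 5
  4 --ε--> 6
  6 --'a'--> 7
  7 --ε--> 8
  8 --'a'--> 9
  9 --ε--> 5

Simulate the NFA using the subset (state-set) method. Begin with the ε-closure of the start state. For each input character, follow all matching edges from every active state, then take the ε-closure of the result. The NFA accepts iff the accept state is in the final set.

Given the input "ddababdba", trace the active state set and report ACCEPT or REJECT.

S₀ = ε-closure({0}) = {0}
'd' @ 1: {}  — state set empty
rest 'dababdba' ignored (set empty)
end set {} — state 5 not in

Answer: REJECT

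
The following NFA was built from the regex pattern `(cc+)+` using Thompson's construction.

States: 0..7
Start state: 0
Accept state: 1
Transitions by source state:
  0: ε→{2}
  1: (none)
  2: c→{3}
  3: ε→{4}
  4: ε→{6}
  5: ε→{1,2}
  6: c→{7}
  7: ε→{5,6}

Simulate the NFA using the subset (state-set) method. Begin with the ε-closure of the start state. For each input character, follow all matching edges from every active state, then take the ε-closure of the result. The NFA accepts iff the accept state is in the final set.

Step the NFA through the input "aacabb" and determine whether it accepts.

Answer: REJECT

Steps:
initial (ε-close {0}): {0,2}
'a' @ 1: {}  — no active states
rest 'acabb' ignored (set empty)
after full input: {}  (accept=1 not in)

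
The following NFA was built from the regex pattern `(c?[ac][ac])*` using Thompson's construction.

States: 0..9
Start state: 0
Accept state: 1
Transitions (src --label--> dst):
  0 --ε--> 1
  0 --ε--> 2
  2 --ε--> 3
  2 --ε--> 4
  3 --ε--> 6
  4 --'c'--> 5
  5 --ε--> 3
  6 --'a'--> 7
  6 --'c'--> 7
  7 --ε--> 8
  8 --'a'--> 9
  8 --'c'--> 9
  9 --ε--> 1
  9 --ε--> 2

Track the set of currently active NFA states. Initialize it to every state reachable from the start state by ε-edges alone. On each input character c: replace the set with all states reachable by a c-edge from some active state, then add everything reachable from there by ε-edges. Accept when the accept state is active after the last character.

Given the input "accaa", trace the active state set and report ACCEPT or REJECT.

start: ε-closure({0}) = {0,1,2,3,4,6}
'a' @ 1: {7,8}
'c' @ 2: {1,2,3,4,6,9}  (accept∈set)
'c' @ 3: {3,5,6,7,8}
'a' @ 4: {1,2,3,4,6,7,8,9}  (accept∈set)
'a' @ 5: {1,2,3,4,6,7,8,9}  (accept∈set)
final: {1,2,3,4,6,7,8,9}; accept 1 in set

Answer: ACCEPT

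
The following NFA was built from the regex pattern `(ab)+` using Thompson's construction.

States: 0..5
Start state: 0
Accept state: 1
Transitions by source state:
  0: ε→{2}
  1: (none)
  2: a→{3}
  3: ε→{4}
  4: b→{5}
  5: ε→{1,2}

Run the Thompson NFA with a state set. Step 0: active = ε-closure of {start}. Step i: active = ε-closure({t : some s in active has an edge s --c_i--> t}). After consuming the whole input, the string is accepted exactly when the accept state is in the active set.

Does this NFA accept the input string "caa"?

start: ε-closure({0}) = {0,2}
'c' @ 1: {}  — state set empty
rest 'aa' ignored (set empty)
final: {}; accept 1 not in set

Answer: REJECT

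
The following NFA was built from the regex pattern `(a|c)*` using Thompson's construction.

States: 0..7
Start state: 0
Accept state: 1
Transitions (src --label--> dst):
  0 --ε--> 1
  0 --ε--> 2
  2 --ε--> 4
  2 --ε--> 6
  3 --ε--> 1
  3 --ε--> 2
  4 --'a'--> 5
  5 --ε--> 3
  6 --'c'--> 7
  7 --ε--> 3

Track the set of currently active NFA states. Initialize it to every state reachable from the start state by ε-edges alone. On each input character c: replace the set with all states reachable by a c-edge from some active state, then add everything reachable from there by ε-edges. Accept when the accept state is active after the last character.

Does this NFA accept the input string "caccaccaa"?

Answer: ACCEPT

Derivation:
start: ε-closure({0}) = {0,1,2,4,6}
'c' @ 1: {1,2,3,4,6,7}  (accept∈set)
'a' @ 2: {1,2,3,4,5,6}  (accept∈set)
'c' @ 3: {1,2,3,4,6,7}  (accept∈set)
'c' @ 4: {1,2,3,4,6,7}  (accept∈set)
'a' @ 5: {1,2,3,4,5,6}  (accept∈set)
'c' @ 6: {1,2,3,4,6,7}  (accept∈set)
'c' @ 7: {1,2,3,4,6,7}  (accept∈set)
'a' @ 8: {1,2,3,4,5,6}  (accept∈set)
'a' @ 9: {1,2,3,4,5,6}  (accept∈set)
end set {1,2,3,4,5,6} — state 1 in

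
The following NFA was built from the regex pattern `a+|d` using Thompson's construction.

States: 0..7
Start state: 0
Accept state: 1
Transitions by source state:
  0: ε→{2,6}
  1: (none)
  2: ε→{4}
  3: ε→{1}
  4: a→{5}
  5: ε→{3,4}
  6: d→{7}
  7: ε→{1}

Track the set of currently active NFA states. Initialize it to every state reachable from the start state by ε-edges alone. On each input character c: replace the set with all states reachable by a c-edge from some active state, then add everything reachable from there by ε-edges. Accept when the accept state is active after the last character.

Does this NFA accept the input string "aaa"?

Answer: ACCEPT

Steps:
S₀ = ε-closure({0}) = {0,2,4,6}
'a' @ 1: {1,3,4,5}  [accepting]
'a' @ 2: {1,3,4,5}  [accepting]
'a' @ 3: {1,3,4,5}  [accepting]
final: {1,3,4,5}; accept 1 in set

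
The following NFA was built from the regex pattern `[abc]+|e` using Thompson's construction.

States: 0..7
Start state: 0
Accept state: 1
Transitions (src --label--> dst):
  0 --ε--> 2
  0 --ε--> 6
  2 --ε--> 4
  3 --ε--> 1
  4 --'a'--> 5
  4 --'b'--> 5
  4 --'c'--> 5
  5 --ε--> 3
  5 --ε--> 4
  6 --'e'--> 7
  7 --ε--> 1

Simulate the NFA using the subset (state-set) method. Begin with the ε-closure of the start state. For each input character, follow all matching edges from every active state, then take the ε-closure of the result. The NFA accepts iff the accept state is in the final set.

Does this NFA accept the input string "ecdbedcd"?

Answer: REJECT

Derivation:
start: ε-closure({0}) = {0,2,4,6}
'e' @ 1: {1,7}  (accept∈set)
'c' @ 2: {}  — no active states
rest 'dbedcd' ignored (set empty)
end set {} — state 1 not in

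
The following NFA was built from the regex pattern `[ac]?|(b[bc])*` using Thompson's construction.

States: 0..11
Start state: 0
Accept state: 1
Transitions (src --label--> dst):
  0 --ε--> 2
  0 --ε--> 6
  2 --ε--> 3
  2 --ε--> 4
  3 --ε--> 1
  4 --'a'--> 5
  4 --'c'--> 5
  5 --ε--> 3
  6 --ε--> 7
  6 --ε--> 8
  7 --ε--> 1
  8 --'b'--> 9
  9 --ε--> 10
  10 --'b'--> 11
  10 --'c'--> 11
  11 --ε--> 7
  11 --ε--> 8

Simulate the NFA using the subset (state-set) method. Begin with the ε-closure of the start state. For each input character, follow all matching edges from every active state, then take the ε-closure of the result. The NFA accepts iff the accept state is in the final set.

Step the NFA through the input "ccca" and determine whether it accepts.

initial (ε-close {0}): {0,1,2,3,4,6,7,8}
'c' @ 1: {1,3,5}  ✓accept
'c' @ 2: {}  — dead — no transitions
rest 'ca' ignored (set empty)
after full input: {}  (accept=1 not in)

Answer: REJECT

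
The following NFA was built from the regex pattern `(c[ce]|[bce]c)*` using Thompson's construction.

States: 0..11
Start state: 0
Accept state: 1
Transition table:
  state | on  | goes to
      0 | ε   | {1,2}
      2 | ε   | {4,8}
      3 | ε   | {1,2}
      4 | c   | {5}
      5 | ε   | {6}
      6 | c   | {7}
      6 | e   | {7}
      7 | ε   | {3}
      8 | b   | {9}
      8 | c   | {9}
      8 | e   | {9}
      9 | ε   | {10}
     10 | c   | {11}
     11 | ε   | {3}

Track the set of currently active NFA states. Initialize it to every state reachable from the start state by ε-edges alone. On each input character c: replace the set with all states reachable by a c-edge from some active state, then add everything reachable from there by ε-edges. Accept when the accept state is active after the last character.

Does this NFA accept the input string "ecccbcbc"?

Answer: ACCEPT

Derivation:
start: ε-closure({0}) = {0,1,2,4,8}
'e' @ 1: {9,10}
'c' @ 2: {1,2,3,4,8,11}  ✓accept
'c' @ 3: {5,6,9,10}
'c' @ 4: {1,2,3,4,7,8,11}  ✓accept
'b' @ 5: {9,10}
'c' @ 6: {1,2,3,4,8,11}  ✓accept
'b' @ 7: {9,10}
'c' @ 8: {1,2,3,4,8,11}  ✓accept
end set {1,2,3,4,8,11} — state 1 in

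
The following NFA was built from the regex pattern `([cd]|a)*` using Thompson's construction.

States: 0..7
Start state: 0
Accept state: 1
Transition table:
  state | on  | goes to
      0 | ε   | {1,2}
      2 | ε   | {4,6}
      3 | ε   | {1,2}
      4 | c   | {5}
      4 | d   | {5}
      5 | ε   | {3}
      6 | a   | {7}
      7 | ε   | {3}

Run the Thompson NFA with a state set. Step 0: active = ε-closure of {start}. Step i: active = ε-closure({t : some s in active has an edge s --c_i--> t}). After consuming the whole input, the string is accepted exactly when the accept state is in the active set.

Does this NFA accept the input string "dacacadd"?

start: ε-closure({0}) = {0,1,2,4,6}
'd' @ 1: {1,2,3,4,5,6}  ✓accept
'a' @ 2: {1,2,3,4,6,7}  ✓accept
'c' @ 3: {1,2,3,4,5,6}  ✓accept
'a' @ 4: {1,2,3,4,6,7}  ✓accept
'c' @ 5: {1,2,3,4,5,6}  ✓accept
'a' @ 6: {1,2,3,4,6,7}  ✓accept
'd' @ 7: {1,2,3,4,5,6}  ✓accept
'd' @ 8: {1,2,3,4,5,6}  ✓accept
end set {1,2,3,4,5,6} — state 1 in

Answer: ACCEPT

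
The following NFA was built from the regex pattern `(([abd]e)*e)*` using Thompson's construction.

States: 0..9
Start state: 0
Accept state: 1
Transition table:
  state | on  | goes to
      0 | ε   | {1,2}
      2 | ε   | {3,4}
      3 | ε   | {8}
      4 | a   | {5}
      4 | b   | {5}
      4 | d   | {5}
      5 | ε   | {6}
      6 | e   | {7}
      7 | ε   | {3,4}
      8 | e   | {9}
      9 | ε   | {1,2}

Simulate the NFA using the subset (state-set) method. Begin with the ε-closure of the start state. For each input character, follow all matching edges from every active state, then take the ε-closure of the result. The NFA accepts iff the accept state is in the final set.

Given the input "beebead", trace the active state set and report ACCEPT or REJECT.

Answer: REJECT

Trace:
start: ε-closure({0}) = {0,1,2,3,4,8}
'b' @ 1: {5,6}
'e' @ 2: {3,4,7,8}
'e' @ 3: {1,2,3,4,8,9}  ✓accept
'b' @ 4: {5,6}
'e' @ 5: {3,4,7,8}
'a' @ 6: {5,6}
'd' @ 7: {}  — no active states
end set {} — state 1 not in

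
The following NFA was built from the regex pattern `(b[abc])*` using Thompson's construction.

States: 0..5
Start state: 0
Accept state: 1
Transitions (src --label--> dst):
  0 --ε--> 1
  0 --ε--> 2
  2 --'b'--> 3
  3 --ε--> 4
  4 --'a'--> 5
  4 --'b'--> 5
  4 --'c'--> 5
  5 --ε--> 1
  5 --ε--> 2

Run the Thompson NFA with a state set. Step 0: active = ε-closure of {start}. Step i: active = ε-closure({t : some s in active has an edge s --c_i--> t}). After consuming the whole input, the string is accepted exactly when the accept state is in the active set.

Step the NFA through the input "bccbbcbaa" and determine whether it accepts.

Answer: REJECT

Steps:
initial (ε-close {0}): {0,1,2}
'b' @ 1: {3,4}
'c' @ 2: {1,2,5}  ✓accept
'c' @ 3: {}  — state set empty
rest 'bbcbaa' ignored (set empty)
after full input: {}  (accept=1 not in)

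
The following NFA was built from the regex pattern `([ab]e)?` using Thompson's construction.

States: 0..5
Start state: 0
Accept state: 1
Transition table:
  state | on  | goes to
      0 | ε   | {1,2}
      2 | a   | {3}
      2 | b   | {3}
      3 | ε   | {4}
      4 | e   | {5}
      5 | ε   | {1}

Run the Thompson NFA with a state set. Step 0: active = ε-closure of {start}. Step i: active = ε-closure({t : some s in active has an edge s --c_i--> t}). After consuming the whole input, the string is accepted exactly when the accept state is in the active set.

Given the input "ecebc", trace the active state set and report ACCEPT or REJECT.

initial (ε-close {0}): {0,1,2}
'e' @ 1: {}  — state set empty
rest 'cebc' ignored (set empty)
final: {}; accept 1 not in set

Answer: REJECT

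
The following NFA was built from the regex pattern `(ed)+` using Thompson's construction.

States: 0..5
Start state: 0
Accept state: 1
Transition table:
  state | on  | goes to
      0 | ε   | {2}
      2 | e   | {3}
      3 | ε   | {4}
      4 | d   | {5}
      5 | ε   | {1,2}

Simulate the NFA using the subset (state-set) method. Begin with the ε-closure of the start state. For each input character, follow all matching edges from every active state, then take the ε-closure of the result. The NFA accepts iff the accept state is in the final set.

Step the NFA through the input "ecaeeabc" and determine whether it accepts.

Answer: REJECT

Trace:
initial (ε-close {0}): {0,2}
'e' @ 1: {3,4}
'c' @ 2: {}  — dead — no transitions
rest 'aeeabc' ignored (set empty)
after full input: {}  (accept=1 not in)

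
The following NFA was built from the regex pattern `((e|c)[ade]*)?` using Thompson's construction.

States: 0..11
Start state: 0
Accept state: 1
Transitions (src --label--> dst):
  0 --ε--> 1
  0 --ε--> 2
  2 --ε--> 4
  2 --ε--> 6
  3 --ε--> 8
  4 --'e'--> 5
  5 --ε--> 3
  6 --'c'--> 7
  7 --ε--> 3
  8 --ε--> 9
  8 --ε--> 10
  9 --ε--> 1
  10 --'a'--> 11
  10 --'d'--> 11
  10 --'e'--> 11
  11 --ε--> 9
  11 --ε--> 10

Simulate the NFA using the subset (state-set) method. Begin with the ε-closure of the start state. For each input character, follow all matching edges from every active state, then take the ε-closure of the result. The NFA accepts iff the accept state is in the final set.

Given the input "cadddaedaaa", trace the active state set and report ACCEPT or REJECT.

Answer: ACCEPT

Steps:
S₀ = ε-closure({0}) = {0,1,2,4,6}
'c' @ 1: {1,3,7,8,9,10}  [accepting]
'a' @ 2: {1,9,10,11}  [accepting]
'd' @ 3: {1,9,10,11}  [accepting]
'd' @ 4: {1,9,10,11}  [accepting]
'd' @ 5: {1,9,10,11}  [accepting]
'a' @ 6: {1,9,10,11}  [accepting]
'e' @ 7: {1,9,10,11}  [accepting]
'd' @ 8: {1,9,10,11}  [accepting]
'a' @ 9: {1,9,10,11}  [accepting]
'a' @ 10: {1,9,10,11}  [accepting]
'a' @ 11: {1,9,10,11}  [accepting]
end set {1,9,10,11} — state 1 in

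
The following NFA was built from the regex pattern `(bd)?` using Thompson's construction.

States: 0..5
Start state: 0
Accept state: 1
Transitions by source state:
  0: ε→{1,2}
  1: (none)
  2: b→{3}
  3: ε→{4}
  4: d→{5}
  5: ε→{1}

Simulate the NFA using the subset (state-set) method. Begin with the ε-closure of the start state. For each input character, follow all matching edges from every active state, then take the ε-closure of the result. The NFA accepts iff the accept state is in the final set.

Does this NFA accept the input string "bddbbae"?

Answer: REJECT

Derivation:
S₀ = ε-closure({0}) = {0,1,2}
'b' @ 1: {3,4}
'd' @ 2: {1,5}  (accept∈set)
'd' @ 3: {}  — state set empty
rest 'bbae' ignored (set empty)
after full input: {}  (accept=1 not in)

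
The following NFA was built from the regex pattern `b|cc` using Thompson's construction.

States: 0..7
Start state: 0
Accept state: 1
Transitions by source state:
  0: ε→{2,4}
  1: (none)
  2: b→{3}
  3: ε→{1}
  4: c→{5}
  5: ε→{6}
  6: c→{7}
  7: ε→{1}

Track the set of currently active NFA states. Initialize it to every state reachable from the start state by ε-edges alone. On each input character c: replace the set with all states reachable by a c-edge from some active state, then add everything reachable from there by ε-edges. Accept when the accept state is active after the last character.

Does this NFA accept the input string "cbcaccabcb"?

Answer: REJECT

Steps:
start: ε-closure({0}) = {0,2,4}
'c' @ 1: {5,6}
'b' @ 2: {}  — no active states
rest 'caccabcb' ignored (set empty)
final: {}; accept 1 not in set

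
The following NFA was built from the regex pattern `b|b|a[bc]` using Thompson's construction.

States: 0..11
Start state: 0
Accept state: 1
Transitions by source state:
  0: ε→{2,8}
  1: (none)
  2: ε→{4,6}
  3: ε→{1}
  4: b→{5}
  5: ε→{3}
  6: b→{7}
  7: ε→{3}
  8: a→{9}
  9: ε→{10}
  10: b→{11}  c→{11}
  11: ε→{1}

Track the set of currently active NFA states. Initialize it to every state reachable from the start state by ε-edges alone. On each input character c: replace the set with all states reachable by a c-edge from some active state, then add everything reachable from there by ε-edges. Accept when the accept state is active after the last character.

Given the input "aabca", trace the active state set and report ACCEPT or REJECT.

Answer: REJECT

Steps:
initial (ε-close {0}): {0,2,4,6,8}
'a' @ 1: {9,10}
'a' @ 2: {}  — dead — no transitions
rest 'bca' ignored (set empty)
after full input: {}  (accept=1 not in)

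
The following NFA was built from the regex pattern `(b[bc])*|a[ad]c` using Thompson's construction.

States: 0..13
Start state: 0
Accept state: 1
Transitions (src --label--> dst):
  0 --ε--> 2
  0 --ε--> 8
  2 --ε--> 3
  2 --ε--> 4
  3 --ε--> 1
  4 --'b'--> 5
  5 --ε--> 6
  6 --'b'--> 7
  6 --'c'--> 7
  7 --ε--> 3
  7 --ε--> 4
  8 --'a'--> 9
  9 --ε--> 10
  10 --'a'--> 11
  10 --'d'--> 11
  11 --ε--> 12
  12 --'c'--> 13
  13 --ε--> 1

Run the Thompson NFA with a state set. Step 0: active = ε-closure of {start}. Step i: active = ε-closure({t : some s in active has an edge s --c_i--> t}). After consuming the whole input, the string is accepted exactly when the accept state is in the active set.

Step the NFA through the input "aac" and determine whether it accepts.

initial (ε-close {0}): {0,1,2,3,4,8}
'a' @ 1: {9,10}
'a' @ 2: {11,12}
'c' @ 3: {1,13}  ✓accept
end set {1,13} — state 1 in

Answer: ACCEPT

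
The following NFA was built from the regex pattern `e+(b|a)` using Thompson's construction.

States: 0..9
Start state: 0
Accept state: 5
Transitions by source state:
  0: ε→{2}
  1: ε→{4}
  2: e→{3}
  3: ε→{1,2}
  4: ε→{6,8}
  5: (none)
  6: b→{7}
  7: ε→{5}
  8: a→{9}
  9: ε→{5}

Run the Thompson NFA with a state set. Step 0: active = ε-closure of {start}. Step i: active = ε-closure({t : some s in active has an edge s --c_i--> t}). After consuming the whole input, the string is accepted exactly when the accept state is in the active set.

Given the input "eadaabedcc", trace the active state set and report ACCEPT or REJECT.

Answer: REJECT

Trace:
S₀ = ε-closure({0}) = {0,2}
'e' @ 1: {1,2,3,4,6,8}
'a' @ 2: {5,9}  (accept∈set)
'd' @ 3: {}  — dead — no transitions
rest 'aabedcc' ignored (set empty)
end set {} — state 5 not in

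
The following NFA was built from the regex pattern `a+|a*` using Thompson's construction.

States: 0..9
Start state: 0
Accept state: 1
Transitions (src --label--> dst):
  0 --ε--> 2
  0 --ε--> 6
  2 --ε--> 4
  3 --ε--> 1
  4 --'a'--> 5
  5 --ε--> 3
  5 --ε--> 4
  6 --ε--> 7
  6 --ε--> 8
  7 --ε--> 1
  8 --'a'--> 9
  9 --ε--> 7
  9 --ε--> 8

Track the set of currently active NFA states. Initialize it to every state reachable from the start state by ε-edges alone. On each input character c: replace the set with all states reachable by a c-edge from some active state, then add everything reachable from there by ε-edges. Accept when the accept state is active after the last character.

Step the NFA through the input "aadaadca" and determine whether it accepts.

Answer: REJECT

Steps:
S₀ = ε-closure({0}) = {0,1,2,4,6,7,8}
'a' @ 1: {1,3,4,5,7,8,9}  ✓accept
'a' @ 2: {1,3,4,5,7,8,9}  ✓accept
'd' @ 3: {}  — state set empty
rest 'aadca' ignored (set empty)
after full input: {}  (accept=1 not in)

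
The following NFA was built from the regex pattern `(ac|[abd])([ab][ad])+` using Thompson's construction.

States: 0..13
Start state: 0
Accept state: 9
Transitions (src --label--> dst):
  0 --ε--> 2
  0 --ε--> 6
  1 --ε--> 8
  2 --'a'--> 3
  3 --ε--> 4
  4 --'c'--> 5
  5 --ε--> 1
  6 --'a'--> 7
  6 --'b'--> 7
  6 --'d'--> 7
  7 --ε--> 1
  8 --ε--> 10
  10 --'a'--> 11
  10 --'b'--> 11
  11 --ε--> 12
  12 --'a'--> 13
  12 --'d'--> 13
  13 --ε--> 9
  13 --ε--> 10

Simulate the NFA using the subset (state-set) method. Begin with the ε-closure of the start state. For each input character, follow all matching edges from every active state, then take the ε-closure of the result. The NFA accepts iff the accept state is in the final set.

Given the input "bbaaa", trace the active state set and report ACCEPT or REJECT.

Answer: ACCEPT

Trace:
start: ε-closure({0}) = {0,2,6}
'b' @ 1: {1,7,8,10}
'b' @ 2: {11,12}
'a' @ 3: {9,10,13}  ✓accept
'a' @ 4: {11,12}
'a' @ 5: {9,10,13}  ✓accept
final: {9,10,13}; accept 9 in set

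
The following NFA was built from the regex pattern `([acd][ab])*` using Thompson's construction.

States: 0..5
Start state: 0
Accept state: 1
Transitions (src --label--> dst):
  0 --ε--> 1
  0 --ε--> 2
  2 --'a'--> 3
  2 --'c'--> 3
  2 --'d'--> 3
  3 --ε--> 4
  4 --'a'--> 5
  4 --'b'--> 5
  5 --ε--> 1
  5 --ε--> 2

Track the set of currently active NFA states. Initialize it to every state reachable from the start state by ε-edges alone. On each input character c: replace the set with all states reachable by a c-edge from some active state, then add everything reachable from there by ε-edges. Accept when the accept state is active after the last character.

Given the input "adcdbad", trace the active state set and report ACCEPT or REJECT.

S₀ = ε-closure({0}) = {0,1,2}
'a' @ 1: {3,4}
'd' @ 2: {}  — state set empty
rest 'cdbad' ignored (set empty)
end set {} — state 1 not in

Answer: REJECT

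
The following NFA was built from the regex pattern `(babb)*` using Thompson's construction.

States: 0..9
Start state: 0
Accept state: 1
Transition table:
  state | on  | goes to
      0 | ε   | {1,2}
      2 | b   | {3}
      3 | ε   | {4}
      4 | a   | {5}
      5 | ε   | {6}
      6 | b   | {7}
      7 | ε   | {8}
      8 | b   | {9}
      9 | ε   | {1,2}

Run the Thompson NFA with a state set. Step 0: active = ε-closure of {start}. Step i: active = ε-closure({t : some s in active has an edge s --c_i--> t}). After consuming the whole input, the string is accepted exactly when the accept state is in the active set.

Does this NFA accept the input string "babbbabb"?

start: ε-closure({0}) = {0,1,2}
'b' @ 1: {3,4}
'a' @ 2: {5,6}
'b' @ 3: {7,8}
'b' @ 4: {1,2,9}  ✓accept
'b' @ 5: {3,4}
'a' @ 6: {5,6}
'b' @ 7: {7,8}
'b' @ 8: {1,2,9}  ✓accept
after full input: {1,2,9}  (accept=1 in)

Answer: ACCEPT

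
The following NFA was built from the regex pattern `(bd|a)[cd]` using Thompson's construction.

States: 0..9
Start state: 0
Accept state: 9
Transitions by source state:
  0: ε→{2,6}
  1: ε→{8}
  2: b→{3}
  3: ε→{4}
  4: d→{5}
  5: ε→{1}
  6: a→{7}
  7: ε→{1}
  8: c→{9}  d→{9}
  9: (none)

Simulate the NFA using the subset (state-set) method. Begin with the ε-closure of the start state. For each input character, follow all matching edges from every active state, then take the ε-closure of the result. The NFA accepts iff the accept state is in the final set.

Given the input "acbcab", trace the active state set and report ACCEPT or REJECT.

Answer: REJECT

Trace:
S₀ = ε-closure({0}) = {0,2,6}
'a' @ 1: {1,7,8}
'c' @ 2: {9}  [accepting]
'b' @ 3: {}  — dead — no transitions
rest 'cab' ignored (set empty)
after full input: {}  (accept=9 not in)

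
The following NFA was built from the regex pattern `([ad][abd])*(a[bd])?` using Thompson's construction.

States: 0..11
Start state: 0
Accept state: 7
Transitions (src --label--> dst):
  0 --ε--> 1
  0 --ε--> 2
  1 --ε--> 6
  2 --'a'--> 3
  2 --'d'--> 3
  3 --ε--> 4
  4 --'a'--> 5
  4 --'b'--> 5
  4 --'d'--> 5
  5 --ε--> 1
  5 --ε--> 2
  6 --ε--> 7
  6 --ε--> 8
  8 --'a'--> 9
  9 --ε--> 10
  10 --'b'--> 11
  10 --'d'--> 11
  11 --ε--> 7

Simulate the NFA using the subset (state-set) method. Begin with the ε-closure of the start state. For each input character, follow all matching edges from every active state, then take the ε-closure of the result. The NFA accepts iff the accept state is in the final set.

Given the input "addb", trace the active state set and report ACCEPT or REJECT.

Answer: ACCEPT

Derivation:
S₀ = ε-closure({0}) = {0,1,2,6,7,8}
'a' @ 1: {3,4,9,10}
'd' @ 2: {1,2,5,6,7,8,11}  ✓accept
'd' @ 3: {3,4}
'b' @ 4: {1,2,5,6,7,8}  ✓accept
after full input: {1,2,5,6,7,8}  (accept=7 in)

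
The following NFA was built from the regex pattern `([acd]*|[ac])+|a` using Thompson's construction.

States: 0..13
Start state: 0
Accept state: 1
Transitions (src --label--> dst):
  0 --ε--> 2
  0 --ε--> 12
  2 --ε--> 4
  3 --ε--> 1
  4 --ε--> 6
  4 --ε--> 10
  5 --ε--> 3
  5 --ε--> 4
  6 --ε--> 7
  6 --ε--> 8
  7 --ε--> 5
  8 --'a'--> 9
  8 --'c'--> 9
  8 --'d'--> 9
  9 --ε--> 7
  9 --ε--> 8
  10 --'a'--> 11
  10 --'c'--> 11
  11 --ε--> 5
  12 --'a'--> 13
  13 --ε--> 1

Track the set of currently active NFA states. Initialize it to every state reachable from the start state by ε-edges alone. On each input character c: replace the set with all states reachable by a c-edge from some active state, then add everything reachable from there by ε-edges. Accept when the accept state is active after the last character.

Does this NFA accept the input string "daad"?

initial (ε-close {0}): {0,1,2,3,4,5,6,7,8,10,12}
'd' @ 1: {1,3,4,5,6,7,8,9,10}  (accept∈set)
'a' @ 2: {1,3,4,5,6,7,8,9,10,11}  (accept∈set)
'a' @ 3: {1,3,4,5,6,7,8,9,10,11}  (accept∈set)
'd' @ 4: {1,3,4,5,6,7,8,9,10}  (accept∈set)
after full input: {1,3,4,5,6,7,8,9,10}  (accept=1 in)

Answer: ACCEPT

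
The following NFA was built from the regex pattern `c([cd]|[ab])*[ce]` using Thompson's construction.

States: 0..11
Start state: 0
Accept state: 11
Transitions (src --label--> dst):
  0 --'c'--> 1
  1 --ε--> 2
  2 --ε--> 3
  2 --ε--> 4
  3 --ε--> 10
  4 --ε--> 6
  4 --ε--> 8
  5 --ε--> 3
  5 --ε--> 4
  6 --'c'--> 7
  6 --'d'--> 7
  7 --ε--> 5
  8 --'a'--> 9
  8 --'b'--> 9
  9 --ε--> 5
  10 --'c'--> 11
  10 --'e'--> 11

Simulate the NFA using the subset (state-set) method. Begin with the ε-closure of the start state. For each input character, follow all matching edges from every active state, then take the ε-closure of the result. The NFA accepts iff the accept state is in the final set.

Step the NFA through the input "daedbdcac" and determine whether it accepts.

initial (ε-close {0}): {0}
'd' @ 1: {}  — dead — no transitions
rest 'aedbdcac' ignored (set empty)
after full input: {}  (accept=11 not in)

Answer: REJECT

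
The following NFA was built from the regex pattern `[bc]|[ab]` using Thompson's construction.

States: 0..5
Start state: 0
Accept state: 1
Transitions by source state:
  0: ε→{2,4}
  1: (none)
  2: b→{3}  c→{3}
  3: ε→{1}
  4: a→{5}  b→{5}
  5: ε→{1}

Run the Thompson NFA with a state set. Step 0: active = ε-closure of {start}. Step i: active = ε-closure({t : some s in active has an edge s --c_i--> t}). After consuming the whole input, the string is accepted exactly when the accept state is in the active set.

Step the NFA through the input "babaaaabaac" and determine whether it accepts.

start: ε-closure({0}) = {0,2,4}
'b' @ 1: {1,3,5}  ✓accept
'a' @ 2: {}  — no active states
rest 'baaaabaac' ignored (set empty)
end set {} — state 1 not in

Answer: REJECT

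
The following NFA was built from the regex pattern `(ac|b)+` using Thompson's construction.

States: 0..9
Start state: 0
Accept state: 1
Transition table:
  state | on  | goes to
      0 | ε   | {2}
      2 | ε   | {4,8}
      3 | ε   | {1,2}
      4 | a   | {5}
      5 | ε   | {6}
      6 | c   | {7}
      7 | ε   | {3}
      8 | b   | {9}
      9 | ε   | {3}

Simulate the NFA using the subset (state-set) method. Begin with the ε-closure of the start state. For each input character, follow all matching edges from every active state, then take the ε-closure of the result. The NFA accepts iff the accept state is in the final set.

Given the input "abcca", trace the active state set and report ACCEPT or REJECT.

initial (ε-close {0}): {0,2,4,8}
'a' @ 1: {5,6}
'b' @ 2: {}  — no active states
rest 'cca' ignored (set empty)
final: {}; accept 1 not in set

Answer: REJECT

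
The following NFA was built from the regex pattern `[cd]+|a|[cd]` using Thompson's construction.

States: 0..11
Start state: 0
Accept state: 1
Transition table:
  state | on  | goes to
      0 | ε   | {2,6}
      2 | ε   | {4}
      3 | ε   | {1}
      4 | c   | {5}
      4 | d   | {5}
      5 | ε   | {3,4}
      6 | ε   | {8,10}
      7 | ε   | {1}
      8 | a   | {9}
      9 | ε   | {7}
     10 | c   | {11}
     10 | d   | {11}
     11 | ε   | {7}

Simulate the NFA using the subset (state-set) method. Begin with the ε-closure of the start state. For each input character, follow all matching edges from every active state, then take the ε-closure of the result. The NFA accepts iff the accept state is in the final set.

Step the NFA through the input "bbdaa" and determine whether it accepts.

Answer: REJECT

Steps:
initial (ε-close {0}): {0,2,4,6,8,10}
'b' @ 1: {}  — state set empty
rest 'bdaa' ignored (set empty)
end set {} — state 1 not in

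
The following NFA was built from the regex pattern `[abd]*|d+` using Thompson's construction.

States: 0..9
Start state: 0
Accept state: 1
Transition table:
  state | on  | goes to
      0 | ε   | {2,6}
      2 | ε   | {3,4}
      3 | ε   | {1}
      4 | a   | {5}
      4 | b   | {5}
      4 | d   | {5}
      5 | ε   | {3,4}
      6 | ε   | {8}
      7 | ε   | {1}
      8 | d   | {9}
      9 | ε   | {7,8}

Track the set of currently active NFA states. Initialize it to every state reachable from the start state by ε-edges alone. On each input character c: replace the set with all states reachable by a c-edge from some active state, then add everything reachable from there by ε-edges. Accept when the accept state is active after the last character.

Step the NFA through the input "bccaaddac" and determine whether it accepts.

start: ε-closure({0}) = {0,1,2,3,4,6,8}
'b' @ 1: {1,3,4,5}  [accepting]
'c' @ 2: {}  — dead — no transitions
rest 'caaddac' ignored (set empty)
final: {}; accept 1 not in set

Answer: REJECT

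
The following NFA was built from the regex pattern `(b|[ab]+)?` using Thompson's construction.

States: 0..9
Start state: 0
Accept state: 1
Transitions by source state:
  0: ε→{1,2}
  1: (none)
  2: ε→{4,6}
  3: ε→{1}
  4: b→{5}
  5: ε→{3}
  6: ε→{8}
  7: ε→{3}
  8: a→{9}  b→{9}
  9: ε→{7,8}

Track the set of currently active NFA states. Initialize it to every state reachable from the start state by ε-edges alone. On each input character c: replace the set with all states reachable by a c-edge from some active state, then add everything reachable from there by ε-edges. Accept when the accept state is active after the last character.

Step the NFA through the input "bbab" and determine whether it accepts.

S₀ = ε-closure({0}) = {0,1,2,4,6,8}
'b' @ 1: {1,3,5,7,8,9}  (accept∈set)
'b' @ 2: {1,3,7,8,9}  (accept∈set)
'a' @ 3: {1,3,7,8,9}  (accept∈set)
'b' @ 4: {1,3,7,8,9}  (accept∈set)
final: {1,3,7,8,9}; accept 1 in set

Answer: ACCEPT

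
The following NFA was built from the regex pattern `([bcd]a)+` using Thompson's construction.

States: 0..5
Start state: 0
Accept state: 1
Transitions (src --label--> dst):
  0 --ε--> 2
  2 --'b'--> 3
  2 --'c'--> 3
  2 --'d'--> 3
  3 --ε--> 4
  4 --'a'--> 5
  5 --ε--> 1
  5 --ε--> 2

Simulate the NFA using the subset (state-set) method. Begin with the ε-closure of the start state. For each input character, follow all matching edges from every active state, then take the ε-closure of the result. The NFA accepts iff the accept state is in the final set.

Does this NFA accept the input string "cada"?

Answer: ACCEPT

Derivation:
start: ε-closure({0}) = {0,2}
'c' @ 1: {3,4}
'a' @ 2: {1,2,5}  (accept∈set)
'd' @ 3: {3,4}
'a' @ 4: {1,2,5}  (accept∈set)
final: {1,2,5}; accept 1 in set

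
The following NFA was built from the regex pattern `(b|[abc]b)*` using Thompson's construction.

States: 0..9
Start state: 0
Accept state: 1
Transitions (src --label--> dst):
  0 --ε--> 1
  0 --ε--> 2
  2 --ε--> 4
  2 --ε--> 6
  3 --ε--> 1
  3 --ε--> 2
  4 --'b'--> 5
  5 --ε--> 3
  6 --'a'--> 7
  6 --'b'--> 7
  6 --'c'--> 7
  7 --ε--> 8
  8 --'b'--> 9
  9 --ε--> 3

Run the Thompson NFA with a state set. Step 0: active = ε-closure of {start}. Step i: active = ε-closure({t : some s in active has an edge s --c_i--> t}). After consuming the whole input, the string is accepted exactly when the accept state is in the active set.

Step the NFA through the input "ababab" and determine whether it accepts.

Answer: ACCEPT

Derivation:
start: ε-closure({0}) = {0,1,2,4,6}
'a' @ 1: {7,8}
'b' @ 2: {1,2,3,4,6,9}  ✓accept
'a' @ 3: {7,8}
'b' @ 4: {1,2,3,4,6,9}  ✓accept
'a' @ 5: {7,8}
'b' @ 6: {1,2,3,4,6,9}  ✓accept
end set {1,2,3,4,6,9} — state 1 in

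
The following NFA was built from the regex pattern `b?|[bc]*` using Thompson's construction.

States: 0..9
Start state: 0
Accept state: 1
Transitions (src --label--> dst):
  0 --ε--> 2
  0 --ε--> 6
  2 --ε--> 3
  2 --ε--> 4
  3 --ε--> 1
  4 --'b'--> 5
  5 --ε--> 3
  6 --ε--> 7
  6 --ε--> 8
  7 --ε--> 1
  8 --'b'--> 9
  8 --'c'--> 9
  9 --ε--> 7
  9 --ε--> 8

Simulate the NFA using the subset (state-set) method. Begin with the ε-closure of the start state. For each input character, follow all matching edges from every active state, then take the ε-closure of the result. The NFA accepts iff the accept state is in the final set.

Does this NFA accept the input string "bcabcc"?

Answer: REJECT

Trace:
start: ε-closure({0}) = {0,1,2,3,4,6,7,8}
'b' @ 1: {1,3,5,7,8,9}  ✓accept
'c' @ 2: {1,7,8,9}  ✓accept
'a' @ 3: {}  — dead — no transitions
rest 'bcc' ignored (set empty)
final: {}; accept 1 not in set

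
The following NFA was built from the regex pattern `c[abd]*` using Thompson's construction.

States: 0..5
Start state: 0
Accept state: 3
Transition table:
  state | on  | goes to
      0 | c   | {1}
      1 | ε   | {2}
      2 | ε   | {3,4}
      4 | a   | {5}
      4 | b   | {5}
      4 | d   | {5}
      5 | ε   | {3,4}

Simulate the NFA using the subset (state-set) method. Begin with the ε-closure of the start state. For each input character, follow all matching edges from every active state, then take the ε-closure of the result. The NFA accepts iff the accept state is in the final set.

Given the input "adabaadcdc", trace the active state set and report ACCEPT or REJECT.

start: ε-closure({0}) = {0}
'a' @ 1: {}  — state set empty
rest 'dabaadcdc' ignored (set empty)
end set {} — state 3 not in

Answer: REJECT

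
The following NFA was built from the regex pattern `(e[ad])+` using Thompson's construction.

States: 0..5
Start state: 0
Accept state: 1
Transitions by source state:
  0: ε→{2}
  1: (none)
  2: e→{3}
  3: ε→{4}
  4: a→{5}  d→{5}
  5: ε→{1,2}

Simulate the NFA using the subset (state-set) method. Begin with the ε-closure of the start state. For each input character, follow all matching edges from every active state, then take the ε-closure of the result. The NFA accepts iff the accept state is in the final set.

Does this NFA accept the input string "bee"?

Answer: REJECT

Steps:
initial (ε-close {0}): {0,2}
'b' @ 1: {}  — state set empty
rest 'ee' ignored (set empty)
final: {}; accept 1 not in set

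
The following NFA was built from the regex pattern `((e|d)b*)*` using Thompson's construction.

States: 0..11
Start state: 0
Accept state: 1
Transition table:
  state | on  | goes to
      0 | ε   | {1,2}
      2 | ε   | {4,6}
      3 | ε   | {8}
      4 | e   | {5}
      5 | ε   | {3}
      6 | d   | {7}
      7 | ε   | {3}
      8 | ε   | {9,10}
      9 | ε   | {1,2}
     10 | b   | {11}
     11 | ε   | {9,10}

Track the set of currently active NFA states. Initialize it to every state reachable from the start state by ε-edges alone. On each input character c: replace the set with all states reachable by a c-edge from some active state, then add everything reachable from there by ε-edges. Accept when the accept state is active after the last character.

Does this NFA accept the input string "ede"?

Answer: ACCEPT

Steps:
initial (ε-close {0}): {0,1,2,4,6}
'e' @ 1: {1,2,3,4,5,6,8,9,10}  [accepting]
'd' @ 2: {1,2,3,4,6,7,8,9,10}  [accepting]
'e' @ 3: {1,2,3,4,5,6,8,9,10}  [accepting]
end set {1,2,3,4,5,6,8,9,10} — state 1 in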